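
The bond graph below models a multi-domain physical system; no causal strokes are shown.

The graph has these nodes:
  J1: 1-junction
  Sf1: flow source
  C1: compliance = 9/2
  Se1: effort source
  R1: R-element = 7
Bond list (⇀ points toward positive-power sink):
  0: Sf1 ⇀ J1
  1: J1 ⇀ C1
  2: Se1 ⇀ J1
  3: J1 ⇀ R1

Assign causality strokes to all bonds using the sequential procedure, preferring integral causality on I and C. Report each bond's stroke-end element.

bond 0 |Sf1
bond 1 |J1
bond 2 |J1
bond 3 |J1

bond 0 stroke→Sf1  (Sf1 (Sf) sets flow on bond)
bond 2 stroke→J1  (Se1 fixes effort; stroke away)
bond 1 stroke→J1  (common-f at J1 fixed by 0)
bond 3 stroke→J1  (J1: bond 0 brought flow, rest push out)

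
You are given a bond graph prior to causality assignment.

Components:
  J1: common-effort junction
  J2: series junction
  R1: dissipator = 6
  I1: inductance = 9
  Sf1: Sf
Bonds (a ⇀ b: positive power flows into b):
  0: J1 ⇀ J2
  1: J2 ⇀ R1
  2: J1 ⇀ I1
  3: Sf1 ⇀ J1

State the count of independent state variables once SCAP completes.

bond 3 stroke at Sf1  (Sf1: flow source, stroke at near end)
bond 2 stroke at I1  (I1: I, integral causality)
bond 0 stroke at J1  (J1: last free bond brings effort in)
bond 1 stroke at J2  (J2: bond 0 brought flow, rest push out)

1  (I1 all integral)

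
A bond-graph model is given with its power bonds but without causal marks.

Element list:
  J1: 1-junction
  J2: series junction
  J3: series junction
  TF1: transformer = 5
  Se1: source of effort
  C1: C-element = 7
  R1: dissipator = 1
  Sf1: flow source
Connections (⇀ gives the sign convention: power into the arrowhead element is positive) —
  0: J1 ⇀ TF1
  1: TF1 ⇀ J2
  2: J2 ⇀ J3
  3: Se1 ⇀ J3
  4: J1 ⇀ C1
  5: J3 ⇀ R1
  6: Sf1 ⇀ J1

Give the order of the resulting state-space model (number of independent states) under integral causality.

1  (C1 all integral)

bond 3 →J3  (Se1 fixes effort; stroke away)
bond 6 →Sf1  (source Sf1 imposes f)
bond 0 →J1  (common-f at J1 fixed by 6)
bond 4 →J1  (common-f at J1 fixed by 6)
bond 1 →TF1  (TF1: transformer flips bond 0)
bond 2 →J2  (1-jn J2 has f-setter on 1)
bond 5 →J3  (J3: bond 2 brought flow, rest push out)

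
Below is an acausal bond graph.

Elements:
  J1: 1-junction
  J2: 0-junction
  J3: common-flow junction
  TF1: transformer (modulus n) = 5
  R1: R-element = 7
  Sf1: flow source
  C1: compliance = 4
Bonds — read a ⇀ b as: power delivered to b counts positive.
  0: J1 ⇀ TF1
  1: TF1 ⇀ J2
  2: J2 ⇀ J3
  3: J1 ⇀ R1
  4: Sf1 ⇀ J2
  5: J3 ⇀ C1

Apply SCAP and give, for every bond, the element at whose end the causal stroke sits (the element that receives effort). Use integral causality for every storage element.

bond 4 stroke at Sf1  (Sf1 (Sf) sets flow on bond)
bond 5 stroke at J3  (C1 outputs effort q/C1)
bond 2 stroke at J2  (closing 1-jn rule on J3)
bond 1 stroke at TF1  (common-e at J2 fixed by 2)
bond 0 stroke at J1  (TF TF1: opposite of bond 1)
bond 3 stroke at R1  (closing 1-jn rule on J1)

bond 0 stroke→J1
bond 1 stroke→TF1
bond 2 stroke→J2
bond 3 stroke→R1
bond 4 stroke→Sf1
bond 5 stroke→J3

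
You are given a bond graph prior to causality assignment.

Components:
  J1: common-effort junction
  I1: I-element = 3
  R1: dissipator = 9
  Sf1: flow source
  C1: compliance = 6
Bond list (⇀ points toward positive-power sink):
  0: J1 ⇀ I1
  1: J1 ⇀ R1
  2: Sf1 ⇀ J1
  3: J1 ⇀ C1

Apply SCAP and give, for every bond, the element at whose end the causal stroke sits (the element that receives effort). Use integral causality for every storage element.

#2 stroke at Sf1  (Sf1: flow source, stroke at near end)
#0 stroke at I1  (I1 integral (f out))
#3 stroke at J1  (prefer integral on C1)
#1 stroke at R1  (common-e at J1 fixed by 3)

#0 |I1
#1 |R1
#2 |Sf1
#3 |J1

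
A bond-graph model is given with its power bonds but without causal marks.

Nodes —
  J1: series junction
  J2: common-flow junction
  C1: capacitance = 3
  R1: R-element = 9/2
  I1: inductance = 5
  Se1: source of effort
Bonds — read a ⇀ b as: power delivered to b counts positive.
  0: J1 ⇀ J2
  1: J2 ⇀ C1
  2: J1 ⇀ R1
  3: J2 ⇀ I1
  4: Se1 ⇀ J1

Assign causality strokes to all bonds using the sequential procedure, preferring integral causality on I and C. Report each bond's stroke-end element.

bond 4 stroke at J1  (Se1 (Se) sets effort on bond)
bond 1 stroke at J2  (C1 integral (e out))
bond 3 stroke at I1  (prefer integral on I1)
bond 0 stroke at J2  (J2: bond 3 brought flow, rest push out)
bond 2 stroke at J1  (J1 flow already set via bond 0)

β0 →J2
β1 →J2
β2 →J1
β3 →I1
β4 →J1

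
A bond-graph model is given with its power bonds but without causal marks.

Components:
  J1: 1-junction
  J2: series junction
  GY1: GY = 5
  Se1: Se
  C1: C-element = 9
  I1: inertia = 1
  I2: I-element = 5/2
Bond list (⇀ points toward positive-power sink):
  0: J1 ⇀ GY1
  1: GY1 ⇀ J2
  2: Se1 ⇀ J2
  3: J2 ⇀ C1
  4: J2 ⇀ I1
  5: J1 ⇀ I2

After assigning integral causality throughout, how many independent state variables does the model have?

3  (C1, I1, I2 all integral)

β2 |J2  (Se1 (Se) sets effort on bond)
β3 |J2  (C1 outputs effort q/C1)
β4 |I1  (I1 outputs flow p/I1)
β1 |J2  (common-f at J2 fixed by 4)
β0 |J1  (GY GY1: same side as bond 1)
β5 |I2  (J1 needs exactly one f-in)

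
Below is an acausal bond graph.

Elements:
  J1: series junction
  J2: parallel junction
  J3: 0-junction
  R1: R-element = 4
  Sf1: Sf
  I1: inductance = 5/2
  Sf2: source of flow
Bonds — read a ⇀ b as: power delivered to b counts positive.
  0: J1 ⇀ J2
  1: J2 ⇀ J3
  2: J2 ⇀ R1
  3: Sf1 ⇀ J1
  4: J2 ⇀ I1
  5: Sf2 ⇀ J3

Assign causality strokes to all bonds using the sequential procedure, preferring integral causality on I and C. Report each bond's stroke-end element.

#0 stroke→J1
#1 stroke→J3
#2 stroke→J2
#3 stroke→Sf1
#4 stroke→I1
#5 stroke→Sf2

#3 stroke→Sf1  (Sf1: flow source, stroke at near end)
#5 stroke→Sf2  (Sf2 (Sf) sets flow on bond)
#0 stroke→J1  (J1: bond 3 brought flow, rest push out)
#1 stroke→J3  (closing 0-jn rule on J3)
#4 stroke→I1  (I1 outputs flow p/I1)
#2 stroke→J2  (J2 needs exactly one e-in)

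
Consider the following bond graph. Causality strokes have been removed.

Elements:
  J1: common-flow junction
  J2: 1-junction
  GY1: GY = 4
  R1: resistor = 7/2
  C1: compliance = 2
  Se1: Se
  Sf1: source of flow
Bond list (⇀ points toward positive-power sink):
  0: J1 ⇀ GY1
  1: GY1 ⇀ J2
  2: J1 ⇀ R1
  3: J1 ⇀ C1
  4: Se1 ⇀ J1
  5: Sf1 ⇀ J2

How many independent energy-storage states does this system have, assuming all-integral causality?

#4 stroke→J1  (Se1: effort source, stroke at far end)
#5 stroke→Sf1  (Sf1 (Sf) sets flow on bond)
#1 stroke→J2  (J2 flow already set via bond 5)
#0 stroke→J1  (GY1 both-in/both-out from 1)
#3 stroke→J1  (C1 integral (e out))
#2 stroke→R1  (J1: last free bond brings flow in)

1  (C1 all integral)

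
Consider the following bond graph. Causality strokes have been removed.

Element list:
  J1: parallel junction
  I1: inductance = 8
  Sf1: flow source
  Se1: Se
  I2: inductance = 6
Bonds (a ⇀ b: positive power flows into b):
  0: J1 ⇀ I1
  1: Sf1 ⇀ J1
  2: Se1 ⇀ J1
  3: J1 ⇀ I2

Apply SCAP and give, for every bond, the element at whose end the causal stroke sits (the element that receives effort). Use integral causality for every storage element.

β1 →Sf1  (Sf1: flow source, stroke at near end)
β2 →J1  (Se1: effort source, stroke at far end)
β0 →I1  (0-jn J1 has e-setter on 2)
β3 →I2  (J1: bond 2 brought effort, rest push out)

b0 |I1
b1 |Sf1
b2 |J1
b3 |I2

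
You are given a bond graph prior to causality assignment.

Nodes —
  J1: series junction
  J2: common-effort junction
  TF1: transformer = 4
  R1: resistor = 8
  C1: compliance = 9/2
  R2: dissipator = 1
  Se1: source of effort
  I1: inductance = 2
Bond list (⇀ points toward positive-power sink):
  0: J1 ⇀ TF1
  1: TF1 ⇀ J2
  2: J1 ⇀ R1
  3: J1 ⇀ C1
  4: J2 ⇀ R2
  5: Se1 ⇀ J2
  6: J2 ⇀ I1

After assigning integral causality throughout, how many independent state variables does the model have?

#5 stroke at J2  (Se1 fixes effort; stroke away)
#1 stroke at TF1  (J2 effort already set via bond 5)
#4 stroke at R2  (0-jn J2 has e-setter on 5)
#6 stroke at I1  (J2: bond 5 brought effort, rest push out)
#0 stroke at J1  (TF1 one-in-one-out from 1)
#3 stroke at J1  (C1 integral (e out))
#2 stroke at R1  (closing 1-jn rule on J1)

2  (C1, I1 all integral)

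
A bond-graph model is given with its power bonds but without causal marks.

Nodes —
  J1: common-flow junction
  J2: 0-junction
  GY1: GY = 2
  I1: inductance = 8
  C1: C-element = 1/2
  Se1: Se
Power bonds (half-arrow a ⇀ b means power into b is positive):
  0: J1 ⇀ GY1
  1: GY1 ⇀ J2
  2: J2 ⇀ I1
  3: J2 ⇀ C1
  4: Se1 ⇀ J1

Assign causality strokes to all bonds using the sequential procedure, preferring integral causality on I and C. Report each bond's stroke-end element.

b4 stroke→J1  (Se1 (Se) sets effort on bond)
b0 stroke→GY1  (J1 needs exactly one f-in)
b1 stroke→GY1  (GY1 both-in/both-out from 0)
b2 stroke→I1  (prefer integral on I1)
b3 stroke→J2  (closing 0-jn rule on J2)

#0 stroke at GY1
#1 stroke at GY1
#2 stroke at I1
#3 stroke at J2
#4 stroke at J1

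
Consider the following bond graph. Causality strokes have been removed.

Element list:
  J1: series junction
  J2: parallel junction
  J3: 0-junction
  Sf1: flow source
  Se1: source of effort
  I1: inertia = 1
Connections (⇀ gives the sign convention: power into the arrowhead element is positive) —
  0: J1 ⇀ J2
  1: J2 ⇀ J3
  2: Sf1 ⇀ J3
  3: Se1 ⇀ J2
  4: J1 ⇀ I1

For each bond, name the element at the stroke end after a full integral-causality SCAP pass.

β0 stroke at J1
β1 stroke at J3
β2 stroke at Sf1
β3 stroke at J2
β4 stroke at I1

#2 →Sf1  (Sf1 (Sf) sets flow on bond)
#3 →J2  (Se1: effort source, stroke at far end)
#0 →J1  (common-e at J2 fixed by 3)
#1 →J3  (common-e at J2 fixed by 3)
#4 →I1  (J1 needs exactly one f-in)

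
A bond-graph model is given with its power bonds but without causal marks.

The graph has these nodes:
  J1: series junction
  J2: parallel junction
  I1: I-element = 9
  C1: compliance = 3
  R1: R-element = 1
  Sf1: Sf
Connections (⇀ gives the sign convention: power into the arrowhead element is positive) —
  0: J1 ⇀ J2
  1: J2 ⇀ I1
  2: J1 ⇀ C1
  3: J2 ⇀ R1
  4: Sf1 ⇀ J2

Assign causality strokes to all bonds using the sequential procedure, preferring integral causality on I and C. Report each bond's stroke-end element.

#4 stroke→Sf1  (Sf1 (Sf) sets flow on bond)
#1 stroke→I1  (I1: I, integral causality)
#2 stroke→J1  (C1: C, integral causality)
#0 stroke→J2  (J1: last free bond brings flow in)
#3 stroke→R1  (J2: bond 0 brought effort, rest push out)

b0 |J2
b1 |I1
b2 |J1
b3 |R1
b4 |Sf1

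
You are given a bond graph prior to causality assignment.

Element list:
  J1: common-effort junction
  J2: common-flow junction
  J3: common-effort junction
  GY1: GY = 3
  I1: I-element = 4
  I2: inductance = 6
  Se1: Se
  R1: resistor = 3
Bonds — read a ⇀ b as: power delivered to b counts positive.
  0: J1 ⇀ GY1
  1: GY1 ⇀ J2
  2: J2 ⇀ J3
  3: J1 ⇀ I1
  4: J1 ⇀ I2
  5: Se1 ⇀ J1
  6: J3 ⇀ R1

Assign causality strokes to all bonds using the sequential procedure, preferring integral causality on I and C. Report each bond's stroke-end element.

bond 5 stroke→J1  (Se1 fixes effort; stroke away)
bond 0 stroke→GY1  (J1 effort already set via bond 5)
bond 3 stroke→I1  (0-jn J1 has e-setter on 5)
bond 4 stroke→I2  (common-e at J1 fixed by 5)
bond 1 stroke→GY1  (GY GY1: same side as bond 0)
bond 2 stroke→J2  (common-f at J2 fixed by 1)
bond 6 stroke→J3  (closing 0-jn rule on J3)

#0 →GY1
#1 →GY1
#2 →J2
#3 →I1
#4 →I2
#5 →J1
#6 →J3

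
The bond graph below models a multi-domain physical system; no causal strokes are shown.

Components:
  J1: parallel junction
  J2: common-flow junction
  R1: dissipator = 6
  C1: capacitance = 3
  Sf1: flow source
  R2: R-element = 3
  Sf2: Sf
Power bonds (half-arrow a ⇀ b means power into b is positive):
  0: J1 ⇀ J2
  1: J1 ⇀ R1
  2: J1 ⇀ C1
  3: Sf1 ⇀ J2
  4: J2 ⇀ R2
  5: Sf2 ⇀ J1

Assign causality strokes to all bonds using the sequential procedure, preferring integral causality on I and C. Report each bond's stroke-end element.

b3 |Sf1  (Sf1: flow source, stroke at near end)
b5 |Sf2  (Sf2 fixes flow; stroke at Sf2)
b0 |J2  (common-f at J2 fixed by 3)
b4 |J2  (common-f at J2 fixed by 3)
b2 |J1  (prefer integral on C1)
b1 |R1  (0-jn J1 has e-setter on 2)

b0 |J2
b1 |R1
b2 |J1
b3 |Sf1
b4 |J2
b5 |Sf2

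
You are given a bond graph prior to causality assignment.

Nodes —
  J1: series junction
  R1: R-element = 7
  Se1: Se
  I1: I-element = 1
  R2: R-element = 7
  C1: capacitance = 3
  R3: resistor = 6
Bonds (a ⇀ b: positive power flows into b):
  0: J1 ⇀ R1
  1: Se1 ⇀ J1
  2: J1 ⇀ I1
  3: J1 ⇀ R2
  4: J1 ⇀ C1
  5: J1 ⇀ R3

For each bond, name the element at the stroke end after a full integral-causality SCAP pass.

bond 1 →J1  (source Se1 imposes e)
bond 2 →I1  (prefer integral on I1)
bond 0 →J1  (J1: bond 2 brought flow, rest push out)
bond 3 →J1  (J1 flow already set via bond 2)
bond 4 →J1  (J1 flow already set via bond 2)
bond 5 →J1  (common-f at J1 fixed by 2)

b0 →J1
b1 →J1
b2 →I1
b3 →J1
b4 →J1
b5 →J1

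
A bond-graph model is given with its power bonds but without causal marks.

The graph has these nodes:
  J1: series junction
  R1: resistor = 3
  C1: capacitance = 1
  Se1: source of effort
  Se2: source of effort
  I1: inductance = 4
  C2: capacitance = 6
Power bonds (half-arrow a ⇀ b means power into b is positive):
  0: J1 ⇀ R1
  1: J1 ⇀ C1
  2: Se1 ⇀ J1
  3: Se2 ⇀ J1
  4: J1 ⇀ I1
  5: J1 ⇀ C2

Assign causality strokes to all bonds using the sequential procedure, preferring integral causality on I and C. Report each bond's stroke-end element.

bond 0 stroke at J1
bond 1 stroke at J1
bond 2 stroke at J1
bond 3 stroke at J1
bond 4 stroke at I1
bond 5 stroke at J1

bond 2 |J1  (source Se1 imposes e)
bond 3 |J1  (source Se2 imposes e)
bond 1 |J1  (C1 integral (e out))
bond 4 |I1  (prefer integral on I1)
bond 0 |J1  (J1 flow already set via bond 4)
bond 5 |J1  (common-f at J1 fixed by 4)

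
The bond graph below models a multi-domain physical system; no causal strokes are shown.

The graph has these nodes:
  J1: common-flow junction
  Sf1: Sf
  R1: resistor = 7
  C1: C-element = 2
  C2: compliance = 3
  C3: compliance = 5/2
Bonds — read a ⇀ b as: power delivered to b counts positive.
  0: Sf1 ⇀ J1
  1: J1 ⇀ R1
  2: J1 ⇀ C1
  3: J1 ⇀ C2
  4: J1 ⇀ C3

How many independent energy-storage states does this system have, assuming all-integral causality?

3  (C1, C2, C3 all integral)

β0 stroke at Sf1  (Sf1: flow source, stroke at near end)
β1 stroke at J1  (J1 flow already set via bond 0)
β2 stroke at J1  (common-f at J1 fixed by 0)
β3 stroke at J1  (J1 flow already set via bond 0)
β4 stroke at J1  (J1: bond 0 brought flow, rest push out)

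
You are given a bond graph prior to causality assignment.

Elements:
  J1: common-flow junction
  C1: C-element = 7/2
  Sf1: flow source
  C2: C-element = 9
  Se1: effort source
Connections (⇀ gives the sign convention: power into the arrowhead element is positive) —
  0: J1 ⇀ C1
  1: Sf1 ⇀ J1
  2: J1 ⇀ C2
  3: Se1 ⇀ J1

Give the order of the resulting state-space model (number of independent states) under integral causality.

2  (C1, C2 all integral)

bond 1 →Sf1  (Sf1 fixes flow; stroke at Sf1)
bond 3 →J1  (Se1: effort source, stroke at far end)
bond 0 →J1  (1-jn J1 has f-setter on 1)
bond 2 →J1  (1-jn J1 has f-setter on 1)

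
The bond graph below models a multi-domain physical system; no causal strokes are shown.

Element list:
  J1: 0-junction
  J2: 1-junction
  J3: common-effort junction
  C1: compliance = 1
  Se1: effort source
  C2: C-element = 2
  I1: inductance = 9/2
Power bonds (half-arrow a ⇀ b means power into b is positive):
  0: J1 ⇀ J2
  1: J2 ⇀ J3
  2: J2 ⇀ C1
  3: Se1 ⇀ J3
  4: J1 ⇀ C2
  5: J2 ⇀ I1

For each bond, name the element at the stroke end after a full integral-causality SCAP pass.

bond 0 →J2
bond 1 →J2
bond 2 →J2
bond 3 →J3
bond 4 →J1
bond 5 →I1

b3 stroke→J3  (Se1 (Se) sets effort on bond)
b1 stroke→J2  (J3 effort already set via bond 3)
b2 stroke→J2  (prefer integral on C1)
b4 stroke→J1  (C2 outputs effort q/C2)
b0 stroke→J2  (J1 effort already set via bond 4)
b5 stroke→I1  (J2 needs exactly one f-in)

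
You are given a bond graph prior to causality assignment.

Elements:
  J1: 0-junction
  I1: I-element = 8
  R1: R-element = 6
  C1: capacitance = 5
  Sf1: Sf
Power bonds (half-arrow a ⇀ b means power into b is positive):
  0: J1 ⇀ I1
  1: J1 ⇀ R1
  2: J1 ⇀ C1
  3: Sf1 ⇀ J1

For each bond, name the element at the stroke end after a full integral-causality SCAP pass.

β3 →Sf1  (Sf1: flow source, stroke at near end)
β0 →I1  (I1 integral (f out))
β2 →J1  (C1 integral (e out))
β1 →R1  (0-jn J1 has e-setter on 2)

bond 0 stroke at I1
bond 1 stroke at R1
bond 2 stroke at J1
bond 3 stroke at Sf1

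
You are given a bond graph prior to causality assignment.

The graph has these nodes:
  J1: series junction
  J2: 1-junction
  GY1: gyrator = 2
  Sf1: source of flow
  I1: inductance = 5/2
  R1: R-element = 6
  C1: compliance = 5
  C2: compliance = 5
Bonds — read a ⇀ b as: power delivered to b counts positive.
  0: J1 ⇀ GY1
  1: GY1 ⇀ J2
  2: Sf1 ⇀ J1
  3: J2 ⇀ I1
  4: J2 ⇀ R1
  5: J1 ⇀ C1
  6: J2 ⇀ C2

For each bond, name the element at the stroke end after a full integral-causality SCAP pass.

bond 2 |Sf1  (Sf1: flow source, stroke at near end)
bond 0 |J1  (J1 flow already set via bond 2)
bond 5 |J1  (J1 flow already set via bond 2)
bond 1 |J2  (through GY1, causality inverts; strokes same side of GY1)
bond 3 |I1  (I1 outputs flow p/I1)
bond 4 |J2  (common-f at J2 fixed by 3)
bond 6 |J2  (J2: bond 3 brought flow, rest push out)

#0 stroke→J1
#1 stroke→J2
#2 stroke→Sf1
#3 stroke→I1
#4 stroke→J2
#5 stroke→J1
#6 stroke→J2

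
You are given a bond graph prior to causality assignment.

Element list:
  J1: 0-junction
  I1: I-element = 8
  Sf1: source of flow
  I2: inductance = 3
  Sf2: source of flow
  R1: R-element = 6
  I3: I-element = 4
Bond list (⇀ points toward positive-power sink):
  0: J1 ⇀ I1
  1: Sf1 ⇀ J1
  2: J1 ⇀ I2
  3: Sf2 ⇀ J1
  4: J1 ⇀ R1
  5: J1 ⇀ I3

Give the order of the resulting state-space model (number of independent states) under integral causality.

bond 1 stroke→Sf1  (Sf1 (Sf) sets flow on bond)
bond 3 stroke→Sf2  (Sf2 (Sf) sets flow on bond)
bond 0 stroke→I1  (prefer integral on I1)
bond 2 stroke→I2  (prefer integral on I2)
bond 5 stroke→I3  (I3: I, integral causality)
bond 4 stroke→J1  (J1 needs exactly one e-in)

3  (I1, I2, I3 all integral)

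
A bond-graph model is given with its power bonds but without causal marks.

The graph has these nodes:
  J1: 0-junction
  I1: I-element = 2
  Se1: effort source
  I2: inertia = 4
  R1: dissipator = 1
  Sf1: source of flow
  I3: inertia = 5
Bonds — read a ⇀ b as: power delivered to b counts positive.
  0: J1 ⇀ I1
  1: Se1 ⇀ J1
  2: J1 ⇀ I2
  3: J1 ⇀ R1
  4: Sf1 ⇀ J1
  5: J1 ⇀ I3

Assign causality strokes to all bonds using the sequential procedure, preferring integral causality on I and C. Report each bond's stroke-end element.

bond 0 stroke→I1
bond 1 stroke→J1
bond 2 stroke→I2
bond 3 stroke→R1
bond 4 stroke→Sf1
bond 5 stroke→I3

b1 stroke→J1  (source Se1 imposes e)
b4 stroke→Sf1  (Sf1 (Sf) sets flow on bond)
b0 stroke→I1  (common-e at J1 fixed by 1)
b2 stroke→I2  (J1 effort already set via bond 1)
b3 stroke→R1  (J1: bond 1 brought effort, rest push out)
b5 stroke→I3  (0-jn J1 has e-setter on 1)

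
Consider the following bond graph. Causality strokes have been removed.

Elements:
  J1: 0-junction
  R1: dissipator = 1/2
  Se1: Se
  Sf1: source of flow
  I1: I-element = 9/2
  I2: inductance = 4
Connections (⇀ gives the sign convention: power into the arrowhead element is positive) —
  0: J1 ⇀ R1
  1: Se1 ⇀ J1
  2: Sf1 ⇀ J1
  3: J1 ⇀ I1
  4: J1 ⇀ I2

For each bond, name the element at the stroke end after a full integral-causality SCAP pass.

b0 stroke at R1
b1 stroke at J1
b2 stroke at Sf1
b3 stroke at I1
b4 stroke at I2

b1 →J1  (Se1 fixes effort; stroke away)
b2 →Sf1  (Sf1: flow source, stroke at near end)
b0 →R1  (J1 effort already set via bond 1)
b3 →I1  (0-jn J1 has e-setter on 1)
b4 →I2  (0-jn J1 has e-setter on 1)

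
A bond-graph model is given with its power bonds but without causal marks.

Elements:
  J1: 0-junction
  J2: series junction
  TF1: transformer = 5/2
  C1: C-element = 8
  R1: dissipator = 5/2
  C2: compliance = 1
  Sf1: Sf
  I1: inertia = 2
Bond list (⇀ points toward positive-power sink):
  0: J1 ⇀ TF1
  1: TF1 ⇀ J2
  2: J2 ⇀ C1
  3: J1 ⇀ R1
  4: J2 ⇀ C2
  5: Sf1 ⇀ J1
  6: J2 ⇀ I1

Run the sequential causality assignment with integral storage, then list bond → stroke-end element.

b5 stroke at Sf1  (Sf1 fixes flow; stroke at Sf1)
b2 stroke at J2  (prefer integral on C1)
b4 stroke at J2  (C2 outputs effort q/C2)
b6 stroke at I1  (I1: I, integral causality)
b1 stroke at J2  (common-f at J2 fixed by 6)
b0 stroke at TF1  (TF1 one-in-one-out from 1)
b3 stroke at J1  (J1: last free bond brings effort in)

b0 stroke→TF1
b1 stroke→J2
b2 stroke→J2
b3 stroke→J1
b4 stroke→J2
b5 stroke→Sf1
b6 stroke→I1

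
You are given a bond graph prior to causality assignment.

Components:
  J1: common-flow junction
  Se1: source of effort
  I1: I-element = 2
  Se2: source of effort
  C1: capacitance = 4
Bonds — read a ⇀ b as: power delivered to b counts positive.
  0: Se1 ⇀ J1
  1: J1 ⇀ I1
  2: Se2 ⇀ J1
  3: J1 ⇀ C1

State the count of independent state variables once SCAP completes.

bond 0 →J1  (Se1 (Se) sets effort on bond)
bond 2 →J1  (Se2 fixes effort; stroke away)
bond 1 →I1  (I1 outputs flow p/I1)
bond 3 →J1  (J1: bond 1 brought flow, rest push out)

2  (C1, I1 all integral)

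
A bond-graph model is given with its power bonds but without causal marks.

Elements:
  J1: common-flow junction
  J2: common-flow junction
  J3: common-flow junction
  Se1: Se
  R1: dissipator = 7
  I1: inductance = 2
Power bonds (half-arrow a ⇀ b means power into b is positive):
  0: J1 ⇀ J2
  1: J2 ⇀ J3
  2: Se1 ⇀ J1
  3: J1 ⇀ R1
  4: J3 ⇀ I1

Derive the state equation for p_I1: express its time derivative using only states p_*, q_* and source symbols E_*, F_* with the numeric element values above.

#2 stroke at J1  (source Se1 imposes e)
#4 stroke at I1  (I1 outputs flow p/I1)
#1 stroke at J3  (J3 flow already set via bond 4)
#0 stroke at J2  (common-f at J2 fixed by 1)
#3 stroke at J1  (J1 flow already set via bond 0)

dp_I1/dt = E_Se1 - 7*p_I1/2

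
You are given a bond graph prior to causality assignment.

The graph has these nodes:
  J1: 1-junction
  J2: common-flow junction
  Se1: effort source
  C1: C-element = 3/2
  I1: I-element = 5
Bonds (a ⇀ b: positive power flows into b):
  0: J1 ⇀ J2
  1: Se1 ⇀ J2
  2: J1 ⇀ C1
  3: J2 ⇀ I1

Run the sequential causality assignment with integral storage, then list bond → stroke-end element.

β0 |J2
β1 |J2
β2 |J1
β3 |I1

b1 |J2  (source Se1 imposes e)
b2 |J1  (C1 integral (e out))
b0 |J2  (closing 1-jn rule on J1)
b3 |I1  (J2 needs exactly one f-in)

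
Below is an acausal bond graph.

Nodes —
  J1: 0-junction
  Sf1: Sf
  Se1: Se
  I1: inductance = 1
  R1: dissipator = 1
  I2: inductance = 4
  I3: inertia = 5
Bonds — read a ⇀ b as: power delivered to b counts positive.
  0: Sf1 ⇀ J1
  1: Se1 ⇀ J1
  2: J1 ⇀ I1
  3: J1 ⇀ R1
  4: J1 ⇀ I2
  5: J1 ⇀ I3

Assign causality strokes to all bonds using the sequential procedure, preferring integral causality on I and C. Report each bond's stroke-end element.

β0 stroke→Sf1  (Sf1: flow source, stroke at near end)
β1 stroke→J1  (source Se1 imposes e)
β2 stroke→I1  (0-jn J1 has e-setter on 1)
β3 stroke→R1  (0-jn J1 has e-setter on 1)
β4 stroke→I2  (J1 effort already set via bond 1)
β5 stroke→I3  (J1: bond 1 brought effort, rest push out)

b0 |Sf1
b1 |J1
b2 |I1
b3 |R1
b4 |I2
b5 |I3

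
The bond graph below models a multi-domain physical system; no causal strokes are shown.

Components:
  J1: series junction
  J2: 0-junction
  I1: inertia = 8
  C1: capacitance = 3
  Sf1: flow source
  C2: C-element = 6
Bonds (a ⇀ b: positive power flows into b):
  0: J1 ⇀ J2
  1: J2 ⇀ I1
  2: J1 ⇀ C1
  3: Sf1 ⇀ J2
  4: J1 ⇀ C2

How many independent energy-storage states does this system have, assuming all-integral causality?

b3 stroke→Sf1  (source Sf1 imposes f)
b1 stroke→I1  (I1 outputs flow p/I1)
b0 stroke→J2  (J2: last free bond brings effort in)
b2 stroke→J1  (common-f at J1 fixed by 0)
b4 stroke→J1  (common-f at J1 fixed by 0)

3  (C1, C2, I1 all integral)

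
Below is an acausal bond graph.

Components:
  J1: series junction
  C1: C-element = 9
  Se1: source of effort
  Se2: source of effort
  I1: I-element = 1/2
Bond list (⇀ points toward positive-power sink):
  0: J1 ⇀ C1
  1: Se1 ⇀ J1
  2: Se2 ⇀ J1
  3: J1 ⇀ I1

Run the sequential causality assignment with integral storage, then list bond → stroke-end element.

bond 0 stroke at J1
bond 1 stroke at J1
bond 2 stroke at J1
bond 3 stroke at I1

bond 1 stroke→J1  (Se1 (Se) sets effort on bond)
bond 2 stroke→J1  (Se2: effort source, stroke at far end)
bond 0 stroke→J1  (C1 integral (e out))
bond 3 stroke→I1  (J1 needs exactly one f-in)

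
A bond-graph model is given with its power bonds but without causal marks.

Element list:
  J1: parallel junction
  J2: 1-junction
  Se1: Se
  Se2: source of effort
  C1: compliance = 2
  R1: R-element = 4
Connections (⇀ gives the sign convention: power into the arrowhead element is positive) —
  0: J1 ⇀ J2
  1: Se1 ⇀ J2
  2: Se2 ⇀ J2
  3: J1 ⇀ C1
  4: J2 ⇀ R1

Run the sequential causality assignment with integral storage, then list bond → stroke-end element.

#1 stroke at J2  (source Se1 imposes e)
#2 stroke at J2  (Se2: effort source, stroke at far end)
#3 stroke at J1  (C1: C, integral causality)
#0 stroke at J2  (common-e at J1 fixed by 3)
#4 stroke at R1  (J2: last free bond brings flow in)

bond 0 stroke→J2
bond 1 stroke→J2
bond 2 stroke→J2
bond 3 stroke→J1
bond 4 stroke→R1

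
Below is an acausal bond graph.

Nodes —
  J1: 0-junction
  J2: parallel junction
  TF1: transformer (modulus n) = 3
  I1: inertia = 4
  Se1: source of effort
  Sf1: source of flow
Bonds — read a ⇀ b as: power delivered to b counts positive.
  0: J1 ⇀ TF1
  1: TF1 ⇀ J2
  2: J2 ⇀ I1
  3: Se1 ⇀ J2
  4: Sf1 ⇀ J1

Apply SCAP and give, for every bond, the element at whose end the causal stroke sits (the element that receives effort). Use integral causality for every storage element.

#0 stroke at J1
#1 stroke at TF1
#2 stroke at I1
#3 stroke at J2
#4 stroke at Sf1

#3 stroke at J2  (source Se1 imposes e)
#4 stroke at Sf1  (Sf1 (Sf) sets flow on bond)
#0 stroke at J1  (only one effort-in slot at J1)
#1 stroke at TF1  (J2: bond 3 brought effort, rest push out)
#2 stroke at I1  (J2 effort already set via bond 3)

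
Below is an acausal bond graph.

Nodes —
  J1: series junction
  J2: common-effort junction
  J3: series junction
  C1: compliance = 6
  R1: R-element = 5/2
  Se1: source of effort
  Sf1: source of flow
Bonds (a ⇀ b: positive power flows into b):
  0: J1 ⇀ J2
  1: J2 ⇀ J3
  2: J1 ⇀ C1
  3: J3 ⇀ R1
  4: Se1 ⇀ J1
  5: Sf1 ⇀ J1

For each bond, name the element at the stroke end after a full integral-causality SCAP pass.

b4 stroke at J1  (Se1 fixes effort; stroke away)
b5 stroke at Sf1  (Sf1: flow source, stroke at near end)
b0 stroke at J1  (common-f at J1 fixed by 5)
b2 stroke at J1  (J1: bond 5 brought flow, rest push out)
b1 stroke at J2  (J2 needs exactly one e-in)
b3 stroke at J3  (common-f at J3 fixed by 1)

β0 stroke at J1
β1 stroke at J2
β2 stroke at J1
β3 stroke at J3
β4 stroke at J1
β5 stroke at Sf1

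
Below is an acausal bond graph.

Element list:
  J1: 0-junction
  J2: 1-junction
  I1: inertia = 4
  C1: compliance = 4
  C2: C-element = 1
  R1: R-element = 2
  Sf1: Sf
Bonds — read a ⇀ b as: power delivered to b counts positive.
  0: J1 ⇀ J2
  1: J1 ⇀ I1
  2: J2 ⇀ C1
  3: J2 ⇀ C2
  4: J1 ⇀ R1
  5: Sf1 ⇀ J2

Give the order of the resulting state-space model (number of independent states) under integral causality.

β5 stroke at Sf1  (Sf1: flow source, stroke at near end)
β0 stroke at J2  (common-f at J2 fixed by 5)
β2 stroke at J2  (J2 flow already set via bond 5)
β3 stroke at J2  (1-jn J2 has f-setter on 5)
β1 stroke at I1  (I1 integral (f out))
β4 stroke at J1  (closing 0-jn rule on J1)

3  (C1, C2, I1 all integral)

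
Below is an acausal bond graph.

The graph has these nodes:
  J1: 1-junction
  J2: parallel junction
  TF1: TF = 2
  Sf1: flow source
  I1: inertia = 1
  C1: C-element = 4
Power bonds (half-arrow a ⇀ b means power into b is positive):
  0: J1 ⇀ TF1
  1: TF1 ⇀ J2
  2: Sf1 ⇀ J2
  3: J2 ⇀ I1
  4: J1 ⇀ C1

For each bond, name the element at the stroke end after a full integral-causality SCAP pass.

b2 →Sf1  (Sf1 (Sf) sets flow on bond)
b3 →I1  (I1 integral (f out))
b1 →J2  (only one effort-in slot at J2)
b0 →TF1  (TF TF1: opposite of bond 1)
b4 →J1  (J1: bond 0 brought flow, rest push out)

#0 stroke→TF1
#1 stroke→J2
#2 stroke→Sf1
#3 stroke→I1
#4 stroke→J1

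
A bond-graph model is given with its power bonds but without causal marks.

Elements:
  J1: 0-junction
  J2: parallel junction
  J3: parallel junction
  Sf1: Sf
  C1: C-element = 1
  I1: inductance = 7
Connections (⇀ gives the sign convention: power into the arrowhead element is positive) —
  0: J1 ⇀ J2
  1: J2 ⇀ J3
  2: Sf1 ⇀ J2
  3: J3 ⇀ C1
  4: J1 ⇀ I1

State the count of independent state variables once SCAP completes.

β2 |Sf1  (Sf1: flow source, stroke at near end)
β3 |J3  (C1 integral (e out))
β1 |J2  (common-e at J3 fixed by 3)
β0 |J1  (J2: bond 1 brought effort, rest push out)
β4 |I1  (J1: bond 0 brought effort, rest push out)

2  (C1, I1 all integral)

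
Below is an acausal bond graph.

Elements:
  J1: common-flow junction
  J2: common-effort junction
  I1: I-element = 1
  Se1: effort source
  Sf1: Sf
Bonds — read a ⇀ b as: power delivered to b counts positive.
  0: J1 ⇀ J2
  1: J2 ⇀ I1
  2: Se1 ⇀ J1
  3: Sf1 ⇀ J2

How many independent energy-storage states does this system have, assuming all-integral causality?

#2 stroke→J1  (Se1 (Se) sets effort on bond)
#3 stroke→Sf1  (source Sf1 imposes f)
#0 stroke→J2  (J1: last free bond brings flow in)
#1 stroke→I1  (J2 effort already set via bond 0)

1  (I1 all integral)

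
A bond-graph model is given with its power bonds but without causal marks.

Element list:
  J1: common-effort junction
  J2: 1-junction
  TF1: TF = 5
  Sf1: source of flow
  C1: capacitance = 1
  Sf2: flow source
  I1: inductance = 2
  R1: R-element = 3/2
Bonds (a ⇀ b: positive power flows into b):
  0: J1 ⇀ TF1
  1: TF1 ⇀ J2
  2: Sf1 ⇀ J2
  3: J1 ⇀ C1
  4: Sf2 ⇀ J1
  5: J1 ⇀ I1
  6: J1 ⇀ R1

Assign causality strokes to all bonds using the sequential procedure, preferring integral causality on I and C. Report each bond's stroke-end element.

bond 2 →Sf1  (source Sf1 imposes f)
bond 4 →Sf2  (Sf2 (Sf) sets flow on bond)
bond 1 →J2  (common-f at J2 fixed by 2)
bond 0 →TF1  (TF1: transformer flips bond 1)
bond 3 →J1  (prefer integral on C1)
bond 5 →I1  (J1 effort already set via bond 3)
bond 6 →R1  (J1: bond 3 brought effort, rest push out)

bond 0 →TF1
bond 1 →J2
bond 2 →Sf1
bond 3 →J1
bond 4 →Sf2
bond 5 →I1
bond 6 →R1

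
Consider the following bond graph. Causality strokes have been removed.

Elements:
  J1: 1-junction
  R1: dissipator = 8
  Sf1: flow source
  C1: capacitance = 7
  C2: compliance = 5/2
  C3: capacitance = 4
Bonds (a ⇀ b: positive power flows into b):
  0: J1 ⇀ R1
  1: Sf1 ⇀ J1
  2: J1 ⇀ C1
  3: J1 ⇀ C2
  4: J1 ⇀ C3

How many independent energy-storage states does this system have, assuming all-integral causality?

3  (C1, C2, C3 all integral)

bond 1 →Sf1  (Sf1: flow source, stroke at near end)
bond 0 →J1  (J1 flow already set via bond 1)
bond 2 →J1  (1-jn J1 has f-setter on 1)
bond 3 →J1  (1-jn J1 has f-setter on 1)
bond 4 →J1  (1-jn J1 has f-setter on 1)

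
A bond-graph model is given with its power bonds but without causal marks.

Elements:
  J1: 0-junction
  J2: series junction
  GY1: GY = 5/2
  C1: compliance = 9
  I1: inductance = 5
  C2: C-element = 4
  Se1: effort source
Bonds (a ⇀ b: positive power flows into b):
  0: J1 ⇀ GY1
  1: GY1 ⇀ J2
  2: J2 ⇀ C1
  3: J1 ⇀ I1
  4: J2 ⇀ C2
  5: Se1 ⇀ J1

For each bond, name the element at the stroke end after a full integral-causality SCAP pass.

#5 stroke at J1  (Se1 fixes effort; stroke away)
#0 stroke at GY1  (common-e at J1 fixed by 5)
#3 stroke at I1  (J1: bond 5 brought effort, rest push out)
#1 stroke at GY1  (GY1: gyrator matches bond 0)
#2 stroke at J2  (1-jn J2 has f-setter on 1)
#4 stroke at J2  (1-jn J2 has f-setter on 1)

#0 |GY1
#1 |GY1
#2 |J2
#3 |I1
#4 |J2
#5 |J1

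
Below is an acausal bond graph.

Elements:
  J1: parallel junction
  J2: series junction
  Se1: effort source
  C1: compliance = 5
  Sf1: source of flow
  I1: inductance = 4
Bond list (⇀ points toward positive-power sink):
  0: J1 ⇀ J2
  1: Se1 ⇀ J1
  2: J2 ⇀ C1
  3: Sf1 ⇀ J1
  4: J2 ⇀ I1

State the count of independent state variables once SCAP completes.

2  (C1, I1 all integral)

b1 →J1  (Se1 fixes effort; stroke away)
b3 →Sf1  (Sf1: flow source, stroke at near end)
b0 →J2  (0-jn J1 has e-setter on 1)
b2 →J2  (C1 outputs effort q/C1)
b4 →I1  (closing 1-jn rule on J2)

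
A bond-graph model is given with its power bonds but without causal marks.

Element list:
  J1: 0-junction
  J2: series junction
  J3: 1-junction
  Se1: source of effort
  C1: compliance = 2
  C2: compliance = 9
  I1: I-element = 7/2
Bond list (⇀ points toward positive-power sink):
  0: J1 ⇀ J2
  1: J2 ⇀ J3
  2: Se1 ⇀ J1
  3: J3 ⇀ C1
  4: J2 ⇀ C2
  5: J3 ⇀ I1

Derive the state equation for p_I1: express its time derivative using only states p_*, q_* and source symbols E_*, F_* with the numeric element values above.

dp_I1/dt = E_Se1 - q_C1/2 - q_C2/9

b2 |J1  (source Se1 imposes e)
b0 |J2  (0-jn J1 has e-setter on 2)
b3 |J3  (C1 outputs effort q/C1)
b4 |J2  (prefer integral on C2)
b1 |J3  (J2: last free bond brings flow in)
b5 |I1  (J3 needs exactly one f-in)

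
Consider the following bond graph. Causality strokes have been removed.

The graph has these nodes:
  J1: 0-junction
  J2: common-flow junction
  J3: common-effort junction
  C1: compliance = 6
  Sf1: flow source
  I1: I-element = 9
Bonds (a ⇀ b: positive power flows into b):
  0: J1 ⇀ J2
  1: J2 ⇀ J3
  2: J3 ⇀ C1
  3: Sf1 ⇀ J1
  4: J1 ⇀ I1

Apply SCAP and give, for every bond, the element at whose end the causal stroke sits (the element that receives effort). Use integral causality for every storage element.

bond 3 stroke at Sf1  (source Sf1 imposes f)
bond 2 stroke at J3  (prefer integral on C1)
bond 1 stroke at J2  (common-e at J3 fixed by 2)
bond 0 stroke at J1  (closing 1-jn rule on J2)
bond 4 stroke at I1  (J1 effort already set via bond 0)

#0 |J1
#1 |J2
#2 |J3
#3 |Sf1
#4 |I1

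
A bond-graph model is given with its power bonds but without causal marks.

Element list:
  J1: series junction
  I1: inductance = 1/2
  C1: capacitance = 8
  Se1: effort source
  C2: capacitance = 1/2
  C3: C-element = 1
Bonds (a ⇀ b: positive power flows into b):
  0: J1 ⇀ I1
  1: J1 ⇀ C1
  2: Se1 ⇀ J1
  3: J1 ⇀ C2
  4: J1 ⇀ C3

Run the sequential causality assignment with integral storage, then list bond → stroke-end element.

b2 stroke→J1  (Se1 (Se) sets effort on bond)
b0 stroke→I1  (prefer integral on I1)
b1 stroke→J1  (J1 flow already set via bond 0)
b3 stroke→J1  (J1: bond 0 brought flow, rest push out)
b4 stroke→J1  (1-jn J1 has f-setter on 0)

β0 stroke at I1
β1 stroke at J1
β2 stroke at J1
β3 stroke at J1
β4 stroke at J1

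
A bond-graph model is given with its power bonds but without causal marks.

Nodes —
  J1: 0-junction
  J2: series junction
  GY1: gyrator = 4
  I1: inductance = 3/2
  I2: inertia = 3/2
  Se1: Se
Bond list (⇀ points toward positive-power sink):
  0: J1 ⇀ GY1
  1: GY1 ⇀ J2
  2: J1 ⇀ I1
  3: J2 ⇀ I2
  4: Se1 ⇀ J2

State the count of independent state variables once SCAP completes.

#4 stroke at J2  (Se1: effort source, stroke at far end)
#2 stroke at I1  (I1 outputs flow p/I1)
#0 stroke at J1  (J1: last free bond brings effort in)
#1 stroke at J2  (GY1 both-in/both-out from 0)
#3 stroke at I2  (closing 1-jn rule on J2)

2  (I1, I2 all integral)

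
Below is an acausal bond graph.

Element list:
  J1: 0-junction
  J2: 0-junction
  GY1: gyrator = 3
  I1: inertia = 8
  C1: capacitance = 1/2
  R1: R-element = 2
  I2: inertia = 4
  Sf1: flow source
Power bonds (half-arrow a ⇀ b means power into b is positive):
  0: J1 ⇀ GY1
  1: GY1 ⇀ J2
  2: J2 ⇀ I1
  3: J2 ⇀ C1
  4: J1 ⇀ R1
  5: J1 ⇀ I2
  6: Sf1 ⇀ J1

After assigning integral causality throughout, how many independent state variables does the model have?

bond 6 stroke at Sf1  (source Sf1 imposes f)
bond 2 stroke at I1  (I1 outputs flow p/I1)
bond 3 stroke at J2  (C1 integral (e out))
bond 1 stroke at GY1  (0-jn J2 has e-setter on 3)
bond 0 stroke at GY1  (GY1 both-in/both-out from 1)
bond 5 stroke at I2  (prefer integral on I2)
bond 4 stroke at J1  (closing 0-jn rule on J1)

3  (C1, I1, I2 all integral)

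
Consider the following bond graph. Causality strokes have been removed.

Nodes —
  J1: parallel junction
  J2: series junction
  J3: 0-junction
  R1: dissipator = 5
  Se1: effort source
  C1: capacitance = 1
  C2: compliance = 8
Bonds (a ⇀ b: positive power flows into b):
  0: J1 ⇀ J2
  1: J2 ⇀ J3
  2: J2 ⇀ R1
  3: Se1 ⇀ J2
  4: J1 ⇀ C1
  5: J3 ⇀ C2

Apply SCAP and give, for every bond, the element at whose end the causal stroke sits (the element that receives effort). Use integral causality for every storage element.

bond 3 stroke→J2  (Se1 (Se) sets effort on bond)
bond 4 stroke→J1  (C1: C, integral causality)
bond 0 stroke→J2  (common-e at J1 fixed by 4)
bond 5 stroke→J3  (C2 outputs effort q/C2)
bond 1 stroke→J2  (0-jn J3 has e-setter on 5)
bond 2 stroke→R1  (J2: last free bond brings flow in)

β0 →J2
β1 →J2
β2 →R1
β3 →J2
β4 →J1
β5 →J3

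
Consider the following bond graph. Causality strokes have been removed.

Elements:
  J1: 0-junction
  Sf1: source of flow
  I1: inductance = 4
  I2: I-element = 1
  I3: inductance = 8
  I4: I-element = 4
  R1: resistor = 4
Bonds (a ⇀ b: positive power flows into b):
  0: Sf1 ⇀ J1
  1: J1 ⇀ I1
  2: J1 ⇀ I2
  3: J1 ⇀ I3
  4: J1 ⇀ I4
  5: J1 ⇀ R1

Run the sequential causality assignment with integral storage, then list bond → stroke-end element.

bond 0 stroke→Sf1  (Sf1 (Sf) sets flow on bond)
bond 1 stroke→I1  (prefer integral on I1)
bond 2 stroke→I2  (I2 integral (f out))
bond 3 stroke→I3  (prefer integral on I3)
bond 4 stroke→I4  (I4 integral (f out))
bond 5 stroke→J1  (J1: last free bond brings effort in)

bond 0 →Sf1
bond 1 →I1
bond 2 →I2
bond 3 →I3
bond 4 →I4
bond 5 →J1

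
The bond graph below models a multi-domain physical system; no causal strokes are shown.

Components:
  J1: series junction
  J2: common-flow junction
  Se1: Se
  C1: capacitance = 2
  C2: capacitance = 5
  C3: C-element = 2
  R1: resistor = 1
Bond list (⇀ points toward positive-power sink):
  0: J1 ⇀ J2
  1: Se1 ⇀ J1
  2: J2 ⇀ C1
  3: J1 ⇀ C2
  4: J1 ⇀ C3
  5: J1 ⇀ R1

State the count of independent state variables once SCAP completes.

β1 →J1  (Se1: effort source, stroke at far end)
β2 →J2  (prefer integral on C1)
β0 →J1  (J2: last free bond brings flow in)
β3 →J1  (C2: C, integral causality)
β4 →J1  (C3 integral (e out))
β5 →R1  (closing 1-jn rule on J1)

3  (C1, C2, C3 all integral)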